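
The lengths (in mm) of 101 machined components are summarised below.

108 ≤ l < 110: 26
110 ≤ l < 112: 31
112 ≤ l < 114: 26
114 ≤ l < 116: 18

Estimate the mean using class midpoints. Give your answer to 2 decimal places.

111.71

Midpoints: 109, 111, 113, 115
Σfm = 26×109 + 31×111 + 26×113 + 18×115 = 11283
n = Σf = 101
Mean = 11283 / 101 = 111.7129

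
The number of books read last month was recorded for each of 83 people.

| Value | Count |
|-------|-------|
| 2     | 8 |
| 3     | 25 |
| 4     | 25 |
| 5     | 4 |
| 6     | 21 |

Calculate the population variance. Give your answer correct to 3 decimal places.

1.743

Values: 2, 3, 4, 5, 6
n = 83, Σfx = 337, mean = 4.0602
Σfx² = 1513
Σf(x − x̄)² = Σfx² − (Σfx)²/n = 1513 − 337²/83 = 144.6988
Population variance = 144.6988 / 83 = 1.7434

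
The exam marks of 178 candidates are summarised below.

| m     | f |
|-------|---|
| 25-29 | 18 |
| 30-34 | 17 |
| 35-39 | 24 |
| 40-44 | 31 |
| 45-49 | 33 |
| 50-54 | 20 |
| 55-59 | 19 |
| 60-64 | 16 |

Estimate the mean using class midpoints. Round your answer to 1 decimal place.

44.3

Midpoints: 27, 32, 37, 42, 47, 52, 57, 62
Σfm = 18×27 + 17×32 + 24×37 + 31×42 + 33×47 + 20×52 + 19×57 + 16×62 = 7886
n = Σf = 178
Mean = 7886 / 178 = 44.3034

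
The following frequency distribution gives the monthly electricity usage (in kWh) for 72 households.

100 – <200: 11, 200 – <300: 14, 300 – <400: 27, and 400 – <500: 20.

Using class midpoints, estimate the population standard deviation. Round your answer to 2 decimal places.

101.68

Midpoints: 150, 250, 350, 450
n = 72, Σfm = 23600, mean = 327.7778
Σfm² = 8480000
Σf(m − x̄)² = Σfm² − (Σfm)²/n = 8480000 − 23600²/72 = 744444.4444
Population variance = 744444.4444 / 72 = 10339.5062
Standard deviation = √10339.5062 = 101.6834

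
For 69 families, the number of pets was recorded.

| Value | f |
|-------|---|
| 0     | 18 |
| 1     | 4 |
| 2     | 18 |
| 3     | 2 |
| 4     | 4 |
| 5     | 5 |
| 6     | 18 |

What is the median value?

2

Cumulative frequencies: 18, 22, 40, 42, 46, 51, 69
n = 69, so the median is the value in position (n+1)/2 = 35.
Position 35 falls at value 2.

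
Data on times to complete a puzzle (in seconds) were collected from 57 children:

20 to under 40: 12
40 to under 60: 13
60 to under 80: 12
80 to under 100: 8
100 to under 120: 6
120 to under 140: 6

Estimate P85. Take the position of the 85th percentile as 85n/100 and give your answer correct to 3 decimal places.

111.500

Cumulative frequencies: 12, 25, 37, 45, 51, 57
n = 57; position = 85n/100 = 48.45.
This falls in the class 100 to under 120: L = 100, F = 45, f = 6, h = 20.
85th percentile ≈ 100 + ((48.45 − 45) / 6) × 20 = 111.5000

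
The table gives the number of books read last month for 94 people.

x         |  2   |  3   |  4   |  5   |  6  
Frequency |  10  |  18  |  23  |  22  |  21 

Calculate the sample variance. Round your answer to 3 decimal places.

1.686

Values: 2, 3, 4, 5, 6
n = 94, Σfx = 402, mean = 4.2766
Σfx² = 1876
Σf(x − x̄)² = Σfx² − (Σfx)²/n = 1876 − 402²/94 = 156.8085
Sample variance = 156.8085 / 93 = 1.6861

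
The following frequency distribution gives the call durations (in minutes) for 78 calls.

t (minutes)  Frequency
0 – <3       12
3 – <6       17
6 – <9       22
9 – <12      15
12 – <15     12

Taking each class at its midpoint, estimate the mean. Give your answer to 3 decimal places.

7.423

Midpoints: 1.5, 4.5, 7.5, 10.5, 13.5
Σfm = 12×1.5 + 17×4.5 + 22×7.5 + 15×10.5 + 12×13.5 = 579
n = Σf = 78
Mean = 579 / 78 = 7.4231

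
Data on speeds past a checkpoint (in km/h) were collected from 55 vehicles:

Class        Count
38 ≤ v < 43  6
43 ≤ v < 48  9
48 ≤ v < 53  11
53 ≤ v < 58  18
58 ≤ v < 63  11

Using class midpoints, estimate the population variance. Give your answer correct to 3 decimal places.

40.198

Midpoints: 40.5, 45.5, 50.5, 55.5, 60.5
n = 55, Σfm = 2872.5, mean = 52.2273
Σfm² = 152233.75
Σf(m − x̄)² = Σfm² − (Σfm)²/n = 152233.75 − 2872.5²/55 = 2210.9091
Population variance = 2210.9091 / 55 = 40.1983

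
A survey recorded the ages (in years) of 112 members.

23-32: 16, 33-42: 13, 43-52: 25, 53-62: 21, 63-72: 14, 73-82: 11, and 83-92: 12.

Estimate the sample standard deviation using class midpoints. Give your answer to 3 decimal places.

Midpoints: 27.5, 37.5, 47.5, 57.5, 67.5, 77.5, 87.5
n = 112, Σfm = 6170, mean = 55.0893
Σfm² = 377950
Σf(m − x̄)² = Σfm² − (Σfm)²/n = 377950 − 6170²/112 = 38049.1071
Sample variance = 38049.1071 / 111 = 342.7847
Standard deviation = √342.7847 = 18.5144

18.514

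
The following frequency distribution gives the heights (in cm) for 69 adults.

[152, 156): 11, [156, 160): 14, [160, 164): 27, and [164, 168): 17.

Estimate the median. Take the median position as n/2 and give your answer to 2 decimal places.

161.41

Cumulative frequencies: 11, 25, 52, 69
n = 69; position = n/2 = 34.5.
This falls in the class [160, 164): L = 160, F = 25, f = 27, h = 4.
Median ≈ 160 + ((34.5 − 25) / 27) × 4 = 161.4074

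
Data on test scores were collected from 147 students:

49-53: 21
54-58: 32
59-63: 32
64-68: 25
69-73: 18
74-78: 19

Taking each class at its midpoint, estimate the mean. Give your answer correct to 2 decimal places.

62.50

Midpoints: 51, 56, 61, 66, 71, 76
Σfm = 21×51 + 32×56 + 32×61 + 25×66 + 18×71 + 19×76 = 9187
n = Σf = 147
Mean = 9187 / 147 = 62.4966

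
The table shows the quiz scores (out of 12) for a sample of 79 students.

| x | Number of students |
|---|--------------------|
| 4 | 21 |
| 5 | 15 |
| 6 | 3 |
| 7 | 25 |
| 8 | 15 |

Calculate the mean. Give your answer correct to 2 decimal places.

5.97

Values: 4, 5, 6, 7, 8
Σfx = 21×4 + 15×5 + 3×6 + 25×7 + 15×8 = 472
n = Σf = 79
Mean = 472 / 79 = 5.9747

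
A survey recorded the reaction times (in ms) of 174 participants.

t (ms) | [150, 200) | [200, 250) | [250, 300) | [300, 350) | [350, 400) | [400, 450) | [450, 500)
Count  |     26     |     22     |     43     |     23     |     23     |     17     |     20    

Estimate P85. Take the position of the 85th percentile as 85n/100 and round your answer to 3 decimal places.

432.059

Cumulative frequencies: 26, 48, 91, 114, 137, 154, 174
n = 174; position = 85n/100 = 147.9.
This falls in the class [400, 450): L = 400, F = 137, f = 17, h = 50.
85th percentile ≈ 400 + ((147.9 − 137) / 17) × 50 = 432.0588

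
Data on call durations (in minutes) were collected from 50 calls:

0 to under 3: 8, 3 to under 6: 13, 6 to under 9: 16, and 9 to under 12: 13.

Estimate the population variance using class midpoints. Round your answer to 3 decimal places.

Midpoints: 1.5, 4.5, 7.5, 10.5
n = 50, Σfm = 327, mean = 6.5400
Σfm² = 2614.5
Σf(m − x̄)² = Σfm² − (Σfm)²/n = 2614.5 − 327²/50 = 475.9200
Population variance = 475.9200 / 50 = 9.5184

9.518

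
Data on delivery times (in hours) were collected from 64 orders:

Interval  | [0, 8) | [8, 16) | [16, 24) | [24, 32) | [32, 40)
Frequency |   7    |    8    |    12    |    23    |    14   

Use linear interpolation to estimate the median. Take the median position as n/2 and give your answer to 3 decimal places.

25.739

Cumulative frequencies: 7, 15, 27, 50, 64
n = 64; position = n/2 = 32.
This falls in the class [24, 32): L = 24, F = 27, f = 23, h = 8.
Median ≈ 24 + ((32 − 27) / 23) × 8 = 25.7391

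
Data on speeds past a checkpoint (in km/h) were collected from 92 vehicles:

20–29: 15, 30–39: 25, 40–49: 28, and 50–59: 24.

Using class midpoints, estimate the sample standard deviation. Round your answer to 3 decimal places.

10.407

Midpoints: 24.5, 34.5, 44.5, 54.5
n = 92, Σfm = 3784, mean = 41.1304
Σfm² = 165493
Σf(m − x̄)² = Σfm² − (Σfm)²/n = 165493 − 3784²/92 = 9855.4348
Sample variance = 9855.4348 / 91 = 108.3015
Standard deviation = √108.3015 = 10.4068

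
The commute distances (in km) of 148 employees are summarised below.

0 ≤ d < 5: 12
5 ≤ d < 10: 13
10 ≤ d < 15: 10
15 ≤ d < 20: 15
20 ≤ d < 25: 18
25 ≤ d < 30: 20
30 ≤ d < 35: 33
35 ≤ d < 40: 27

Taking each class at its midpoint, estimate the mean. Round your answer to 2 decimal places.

24.02

Midpoints: 2.5, 7.5, 12.5, 17.5, 22.5, 27.5, 32.5, 37.5
Σfm = 12×2.5 + 13×7.5 + 10×12.5 + 15×17.5 + 18×22.5 + 20×27.5 + 33×32.5 + 27×37.5 = 3555
n = Σf = 148
Mean = 3555 / 148 = 24.0203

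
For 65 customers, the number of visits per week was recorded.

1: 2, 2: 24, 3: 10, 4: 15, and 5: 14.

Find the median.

3

Cumulative frequencies: 2, 26, 36, 51, 65
n = 65, so the median is the value in position (n+1)/2 = 33.
Position 33 falls at value 3.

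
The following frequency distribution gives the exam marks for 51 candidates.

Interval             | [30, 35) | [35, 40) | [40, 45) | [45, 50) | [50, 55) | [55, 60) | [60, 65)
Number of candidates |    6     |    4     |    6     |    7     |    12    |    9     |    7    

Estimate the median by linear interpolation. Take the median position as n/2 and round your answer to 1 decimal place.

Cumulative frequencies: 6, 10, 16, 23, 35, 44, 51
n = 51; position = n/2 = 25.5.
This falls in the class [50, 55): L = 50, F = 23, f = 12, h = 5.
Median ≈ 50 + ((25.5 − 23) / 12) × 5 = 51.0417

51.0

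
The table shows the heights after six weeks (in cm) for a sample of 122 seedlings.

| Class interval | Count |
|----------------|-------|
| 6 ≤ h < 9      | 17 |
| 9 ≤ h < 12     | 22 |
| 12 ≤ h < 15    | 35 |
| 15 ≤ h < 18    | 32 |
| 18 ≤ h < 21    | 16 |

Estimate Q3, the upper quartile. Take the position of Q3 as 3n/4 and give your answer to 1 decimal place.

Cumulative frequencies: 17, 39, 74, 106, 122
n = 122; position = 3n/4 = 91.5.
This falls in the class 15 ≤ h < 18: L = 15, F = 74, f = 32, h = 3.
Upper quartile ≈ 15 + ((91.5 − 74) / 32) × 3 = 16.6406

16.6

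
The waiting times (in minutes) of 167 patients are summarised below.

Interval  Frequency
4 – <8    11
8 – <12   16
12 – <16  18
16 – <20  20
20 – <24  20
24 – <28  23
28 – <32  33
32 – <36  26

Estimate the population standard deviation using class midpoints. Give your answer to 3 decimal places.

Midpoints: 6, 10, 14, 18, 22, 26, 30, 34
n = 167, Σfm = 3750, mean = 22.4551
Σfm² = 96988
Σf(m − x̄)² = Σfm² − (Σfm)²/n = 96988 − 3750²/167 = 12781.4132
Population variance = 12781.4132 / 167 = 76.5354
Standard deviation = √76.5354 = 8.7485

8.748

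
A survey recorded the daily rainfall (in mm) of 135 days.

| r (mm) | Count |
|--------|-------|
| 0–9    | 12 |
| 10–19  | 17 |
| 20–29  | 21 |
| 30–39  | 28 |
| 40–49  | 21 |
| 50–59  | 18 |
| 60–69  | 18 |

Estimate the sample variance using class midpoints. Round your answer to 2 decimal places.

335.10

Midpoints: 4.5, 14.5, 24.5, 34.5, 44.5, 54.5, 64.5
n = 135, Σfm = 4857.5, mean = 35.9815
Σfm² = 219683.75
Σf(m − x̄)² = Σfm² − (Σfm)²/n = 219683.75 − 4857.5²/135 = 44903.7037
Sample variance = 44903.7037 / 134 = 335.1023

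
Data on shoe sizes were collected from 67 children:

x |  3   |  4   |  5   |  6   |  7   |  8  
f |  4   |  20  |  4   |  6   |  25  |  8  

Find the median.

6

Cumulative frequencies: 4, 24, 28, 34, 59, 67
n = 67, so the median is the value in position (n+1)/2 = 34.
Position 34 falls at value 6.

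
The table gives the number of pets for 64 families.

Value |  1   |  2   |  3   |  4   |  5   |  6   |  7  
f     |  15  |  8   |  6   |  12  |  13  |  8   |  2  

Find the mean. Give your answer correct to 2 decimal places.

Values: 1, 2, 3, 4, 5, 6, 7
Σfx = 15×1 + 8×2 + 6×3 + 12×4 + 13×5 + 8×6 + 2×7 = 224
n = Σf = 64
Mean = 224 / 64 = 3.5000

3.50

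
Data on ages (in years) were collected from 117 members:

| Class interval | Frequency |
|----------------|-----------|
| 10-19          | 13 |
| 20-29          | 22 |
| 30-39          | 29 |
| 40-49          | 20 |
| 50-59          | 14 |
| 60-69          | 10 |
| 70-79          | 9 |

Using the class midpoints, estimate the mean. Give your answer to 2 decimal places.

40.14

Midpoints: 14.5, 24.5, 34.5, 44.5, 54.5, 64.5, 74.5
Σfm = 13×14.5 + 22×24.5 + 29×34.5 + 20×44.5 + 14×54.5 + 10×64.5 + 9×74.5 = 4696.5
n = Σf = 117
Mean = 4696.5 / 117 = 40.1410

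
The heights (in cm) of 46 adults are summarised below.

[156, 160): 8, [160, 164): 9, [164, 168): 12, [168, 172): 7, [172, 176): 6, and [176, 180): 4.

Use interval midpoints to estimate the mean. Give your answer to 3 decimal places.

Midpoints: 158, 162, 166, 170, 174, 178
Σfm = 8×158 + 9×162 + 12×166 + 7×170 + 6×174 + 4×178 = 7660
n = Σf = 46
Mean = 7660 / 46 = 166.5217

166.522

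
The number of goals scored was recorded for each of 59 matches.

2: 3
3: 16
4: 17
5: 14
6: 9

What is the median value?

Cumulative frequencies: 3, 19, 36, 50, 59
n = 59, so the median is the value in position (n+1)/2 = 30.
Position 30 falls at value 4.

4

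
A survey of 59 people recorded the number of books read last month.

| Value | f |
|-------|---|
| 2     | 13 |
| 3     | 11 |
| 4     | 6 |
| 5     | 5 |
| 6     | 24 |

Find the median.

4

Cumulative frequencies: 13, 24, 30, 35, 59
n = 59, so the median is the value in position (n+1)/2 = 30.
Position 30 falls at value 4.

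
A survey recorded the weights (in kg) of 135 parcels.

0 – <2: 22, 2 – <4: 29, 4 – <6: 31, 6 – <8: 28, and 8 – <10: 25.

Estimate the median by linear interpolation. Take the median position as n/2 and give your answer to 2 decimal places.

5.06

Cumulative frequencies: 22, 51, 82, 110, 135
n = 135; position = n/2 = 67.5.
This falls in the class 4 – <6: L = 4, F = 51, f = 31, h = 2.
Median ≈ 4 + ((67.5 − 51) / 31) × 2 = 5.0645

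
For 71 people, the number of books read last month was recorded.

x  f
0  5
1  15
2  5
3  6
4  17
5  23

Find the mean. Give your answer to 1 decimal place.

Values: 0, 1, 2, 3, 4, 5
Σfx = 5×0 + 15×1 + 5×2 + 6×3 + 17×4 + 23×5 = 226
n = Σf = 71
Mean = 226 / 71 = 3.1831

3.2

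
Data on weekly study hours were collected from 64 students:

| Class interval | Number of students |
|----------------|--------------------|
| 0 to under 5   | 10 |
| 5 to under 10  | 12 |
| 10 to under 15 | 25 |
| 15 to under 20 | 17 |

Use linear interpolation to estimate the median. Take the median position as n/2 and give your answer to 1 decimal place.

Cumulative frequencies: 10, 22, 47, 64
n = 64; position = n/2 = 32.
This falls in the class 10 to under 15: L = 10, F = 22, f = 25, h = 5.
Median ≈ 10 + ((32 − 22) / 25) × 5 = 12.0000

12.0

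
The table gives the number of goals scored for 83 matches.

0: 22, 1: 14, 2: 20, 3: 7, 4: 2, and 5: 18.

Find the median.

2

Cumulative frequencies: 22, 36, 56, 63, 65, 83
n = 83, so the median is the value in position (n+1)/2 = 42.
Position 42 falls at value 2.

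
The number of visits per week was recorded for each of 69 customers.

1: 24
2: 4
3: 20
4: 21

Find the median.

3

Cumulative frequencies: 24, 28, 48, 69
n = 69, so the median is the value in position (n+1)/2 = 35.
Position 35 falls at value 3.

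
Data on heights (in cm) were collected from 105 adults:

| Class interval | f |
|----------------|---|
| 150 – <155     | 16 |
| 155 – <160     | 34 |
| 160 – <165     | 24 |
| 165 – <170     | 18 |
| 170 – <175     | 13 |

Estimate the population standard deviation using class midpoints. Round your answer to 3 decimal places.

Midpoints: 152.5, 157.5, 162.5, 167.5, 172.5
n = 105, Σfm = 16952.5, mean = 161.4524
Σfm² = 2741106.25
Σf(m − x̄)² = Σfm² − (Σfm)²/n = 2741106.25 − 16952.5²/105 = 4084.7619
Population variance = 4084.7619 / 105 = 38.9025
Standard deviation = √38.9025 = 6.2372

6.237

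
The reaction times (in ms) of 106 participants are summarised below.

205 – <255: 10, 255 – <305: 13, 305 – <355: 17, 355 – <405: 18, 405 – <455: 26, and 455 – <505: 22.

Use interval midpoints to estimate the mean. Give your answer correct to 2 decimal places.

378.58

Midpoints: 230, 280, 330, 380, 430, 480
Σfm = 10×230 + 13×280 + 17×330 + 18×380 + 26×430 + 22×480 = 40130
n = Σf = 106
Mean = 40130 / 106 = 378.5849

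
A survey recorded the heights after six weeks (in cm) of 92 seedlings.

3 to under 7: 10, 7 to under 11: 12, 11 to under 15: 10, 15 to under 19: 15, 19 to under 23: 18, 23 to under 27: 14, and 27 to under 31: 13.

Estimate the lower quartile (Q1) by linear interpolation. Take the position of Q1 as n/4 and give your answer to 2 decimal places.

11.40

Cumulative frequencies: 10, 22, 32, 47, 65, 79, 92
n = 92; position = n/4 = 23.
This falls in the class 11 to under 15: L = 11, F = 22, f = 10, h = 4.
Lower quartile ≈ 11 + ((23 − 22) / 10) × 4 = 11.4000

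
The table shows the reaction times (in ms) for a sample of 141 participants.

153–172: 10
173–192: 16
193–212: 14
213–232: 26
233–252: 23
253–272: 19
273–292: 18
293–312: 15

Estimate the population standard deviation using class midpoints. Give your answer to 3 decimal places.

41.239

Midpoints: 162.5, 182.5, 202.5, 222.5, 242.5, 262.5, 282.5, 302.5
n = 141, Σfm = 33352.5, mean = 236.5426
Σfm² = 8129081.25
Σf(m − x̄)² = Σfm² − (Σfm)²/n = 8129081.25 − 33352.5²/141 = 239795.7447
Population variance = 239795.7447 / 141 = 1700.6790
Standard deviation = √1700.6790 = 41.2393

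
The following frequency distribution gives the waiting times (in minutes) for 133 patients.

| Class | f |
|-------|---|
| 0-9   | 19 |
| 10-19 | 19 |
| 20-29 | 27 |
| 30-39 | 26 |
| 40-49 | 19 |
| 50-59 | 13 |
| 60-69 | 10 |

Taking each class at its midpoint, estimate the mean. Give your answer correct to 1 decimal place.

31.0

Midpoints: 4.5, 14.5, 24.5, 34.5, 44.5, 54.5, 64.5
Σfm = 19×4.5 + 19×14.5 + 27×24.5 + 26×34.5 + 19×44.5 + 13×54.5 + 10×64.5 = 4118.5
n = Σf = 133
Mean = 4118.5 / 133 = 30.9662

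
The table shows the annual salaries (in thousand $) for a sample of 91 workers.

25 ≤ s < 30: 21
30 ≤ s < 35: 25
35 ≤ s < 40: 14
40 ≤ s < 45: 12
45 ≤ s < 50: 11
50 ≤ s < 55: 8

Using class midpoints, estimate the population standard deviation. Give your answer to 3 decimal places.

Midpoints: 27.5, 32.5, 37.5, 42.5, 47.5, 52.5
n = 91, Σfm = 3367.5, mean = 37.0055
Σfm² = 130518.75
Σf(m − x̄)² = Σfm² − (Σfm)²/n = 130518.75 − 3367.5²/91 = 5902.7473
Population variance = 5902.7473 / 91 = 64.8654
Standard deviation = √64.8654 = 8.0539

8.054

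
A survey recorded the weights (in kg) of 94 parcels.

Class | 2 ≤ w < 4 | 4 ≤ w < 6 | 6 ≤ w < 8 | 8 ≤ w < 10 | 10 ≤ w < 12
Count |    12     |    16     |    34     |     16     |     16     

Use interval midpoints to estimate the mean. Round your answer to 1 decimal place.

7.2

Midpoints: 3, 5, 7, 9, 11
Σfm = 12×3 + 16×5 + 34×7 + 16×9 + 16×11 = 674
n = Σf = 94
Mean = 674 / 94 = 7.1702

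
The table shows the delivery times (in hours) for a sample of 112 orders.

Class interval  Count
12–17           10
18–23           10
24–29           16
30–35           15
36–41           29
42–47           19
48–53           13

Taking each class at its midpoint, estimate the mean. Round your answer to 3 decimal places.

Midpoints: 14.5, 20.5, 26.5, 32.5, 38.5, 44.5, 50.5
Σfm = 10×14.5 + 10×20.5 + 16×26.5 + 15×32.5 + 29×38.5 + 19×44.5 + 13×50.5 = 3880
n = Σf = 112
Mean = 3880 / 112 = 34.6429

34.643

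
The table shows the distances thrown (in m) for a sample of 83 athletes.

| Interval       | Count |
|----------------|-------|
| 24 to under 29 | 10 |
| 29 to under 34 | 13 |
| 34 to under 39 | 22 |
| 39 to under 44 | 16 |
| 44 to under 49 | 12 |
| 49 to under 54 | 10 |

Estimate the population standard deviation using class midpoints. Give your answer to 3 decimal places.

7.575

Midpoints: 26.5, 31.5, 36.5, 41.5, 46.5, 51.5
n = 83, Σfm = 3214.5, mean = 38.7289
Σfm² = 129256.75
Σf(m − x̄)² = Σfm² − (Σfm)²/n = 129256.75 − 3214.5²/83 = 4762.6506
Population variance = 4762.6506 / 83 = 57.3813
Standard deviation = √57.3813 = 7.5750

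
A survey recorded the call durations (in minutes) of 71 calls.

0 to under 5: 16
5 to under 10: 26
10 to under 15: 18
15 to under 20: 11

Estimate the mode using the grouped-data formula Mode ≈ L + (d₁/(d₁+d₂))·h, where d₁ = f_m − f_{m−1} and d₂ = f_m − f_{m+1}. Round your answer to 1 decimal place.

7.8

Modal class: 5 to under 10 (highest frequency 26).
d₁ = 26 − 16 = 10, d₂ = 26 − 18 = 8
Mode ≈ 5 + (10/(10+8)) × 5 = 5 + 2.7778 = 7.7778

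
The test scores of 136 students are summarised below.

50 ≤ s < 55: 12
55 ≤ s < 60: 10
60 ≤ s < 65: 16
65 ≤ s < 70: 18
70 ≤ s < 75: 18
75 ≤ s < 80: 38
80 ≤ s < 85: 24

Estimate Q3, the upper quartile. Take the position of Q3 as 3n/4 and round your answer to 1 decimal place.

78.7

Cumulative frequencies: 12, 22, 38, 56, 74, 112, 136
n = 136; position = 3n/4 = 102.
This falls in the class 75 ≤ s < 80: L = 75, F = 74, f = 38, h = 5.
Upper quartile ≈ 75 + ((102 − 74) / 38) × 5 = 78.6842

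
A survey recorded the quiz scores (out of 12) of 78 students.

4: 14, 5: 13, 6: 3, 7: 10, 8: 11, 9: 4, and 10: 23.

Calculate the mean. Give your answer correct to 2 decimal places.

Values: 4, 5, 6, 7, 8, 9, 10
Σfx = 14×4 + 13×5 + 3×6 + 10×7 + 11×8 + 4×9 + 23×10 = 563
n = Σf = 78
Mean = 563 / 78 = 7.2179

7.22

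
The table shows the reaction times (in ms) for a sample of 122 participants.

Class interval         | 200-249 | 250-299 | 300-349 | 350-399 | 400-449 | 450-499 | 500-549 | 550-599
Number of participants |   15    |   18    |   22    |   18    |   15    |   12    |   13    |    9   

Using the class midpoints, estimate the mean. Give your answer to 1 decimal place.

Midpoints: 224.5, 274.5, 324.5, 374.5, 424.5, 474.5, 524.5, 574.5
Σfm = 15×224.5 + 18×274.5 + 22×324.5 + 18×374.5 + 15×424.5 + 12×474.5 + 13×524.5 + 9×574.5 = 46239
n = Σf = 122
Mean = 46239 / 122 = 379.0082

379.0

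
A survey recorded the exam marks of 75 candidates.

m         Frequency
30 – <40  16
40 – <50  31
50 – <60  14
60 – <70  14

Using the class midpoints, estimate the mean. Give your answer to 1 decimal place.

48.5

Midpoints: 35, 45, 55, 65
Σfm = 16×35 + 31×45 + 14×55 + 14×65 = 3635
n = Σf = 75
Mean = 3635 / 75 = 48.4667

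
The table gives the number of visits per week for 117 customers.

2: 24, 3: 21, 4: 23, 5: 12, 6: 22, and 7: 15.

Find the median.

4

Cumulative frequencies: 24, 45, 68, 80, 102, 117
n = 117, so the median is the value in position (n+1)/2 = 59.
Position 59 falls at value 4.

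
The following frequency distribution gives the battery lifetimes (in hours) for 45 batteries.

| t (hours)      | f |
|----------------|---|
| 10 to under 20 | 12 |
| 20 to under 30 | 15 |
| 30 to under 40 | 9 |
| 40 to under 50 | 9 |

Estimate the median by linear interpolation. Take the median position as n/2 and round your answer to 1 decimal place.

27.0

Cumulative frequencies: 12, 27, 36, 45
n = 45; position = n/2 = 22.5.
This falls in the class 20 to under 30: L = 20, F = 12, f = 15, h = 10.
Median ≈ 20 + ((22.5 − 12) / 15) × 10 = 27.0000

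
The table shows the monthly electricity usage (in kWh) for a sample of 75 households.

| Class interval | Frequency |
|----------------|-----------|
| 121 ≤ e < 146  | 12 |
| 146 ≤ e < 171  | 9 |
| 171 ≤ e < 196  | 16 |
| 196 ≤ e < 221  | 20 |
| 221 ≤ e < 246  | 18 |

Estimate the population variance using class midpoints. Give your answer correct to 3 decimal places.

Midpoints: 133.5, 158.5, 183.5, 208.5, 233.5
n = 75, Σfm = 14337.5, mean = 191.1667
Σfm² = 2829568.75
Σf(m − x̄)² = Σfm² − (Σfm)²/n = 2829568.75 − 14337.5²/75 = 88716.6667
Population variance = 88716.6667 / 75 = 1182.8889

1182.889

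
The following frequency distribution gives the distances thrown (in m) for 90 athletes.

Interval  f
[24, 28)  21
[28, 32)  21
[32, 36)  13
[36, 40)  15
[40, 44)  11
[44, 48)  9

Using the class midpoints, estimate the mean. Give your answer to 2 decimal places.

Midpoints: 26, 30, 34, 38, 42, 46
Σfm = 21×26 + 21×30 + 13×34 + 15×38 + 11×42 + 9×46 = 3064
n = Σf = 90
Mean = 3064 / 90 = 34.0444

34.04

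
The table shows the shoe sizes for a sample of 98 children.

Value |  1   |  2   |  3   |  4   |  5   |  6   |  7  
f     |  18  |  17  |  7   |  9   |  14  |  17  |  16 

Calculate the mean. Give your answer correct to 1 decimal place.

Values: 1, 2, 3, 4, 5, 6, 7
Σfx = 18×1 + 17×2 + 7×3 + 9×4 + 14×5 + 17×6 + 16×7 = 393
n = Σf = 98
Mean = 393 / 98 = 4.0102

4.0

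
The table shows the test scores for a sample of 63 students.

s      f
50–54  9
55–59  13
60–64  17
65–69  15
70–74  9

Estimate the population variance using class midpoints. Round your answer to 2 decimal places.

39.66

Midpoints: 52, 57, 62, 67, 72
n = 63, Σfm = 3916, mean = 62.1587
Σfm² = 245912
Σf(m − x̄)² = Σfm² − (Σfm)²/n = 245912 − 3916²/63 = 2498.4127
Population variance = 2498.4127 / 63 = 39.6573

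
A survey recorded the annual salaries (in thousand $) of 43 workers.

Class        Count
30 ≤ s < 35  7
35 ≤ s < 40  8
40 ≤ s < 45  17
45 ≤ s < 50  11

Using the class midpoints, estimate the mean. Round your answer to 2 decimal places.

41.22

Midpoints: 32.5, 37.5, 42.5, 47.5
Σfm = 7×32.5 + 8×37.5 + 17×42.5 + 11×47.5 = 1772.5
n = Σf = 43
Mean = 1772.5 / 43 = 41.2209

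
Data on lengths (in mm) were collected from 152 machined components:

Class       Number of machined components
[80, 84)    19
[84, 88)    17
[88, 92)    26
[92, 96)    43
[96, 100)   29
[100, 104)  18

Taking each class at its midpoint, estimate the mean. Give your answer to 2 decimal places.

Midpoints: 82, 86, 90, 94, 98, 102
Σfm = 19×82 + 17×86 + 26×90 + 43×94 + 29×98 + 18×102 = 14080
n = Σf = 152
Mean = 14080 / 152 = 92.6316

92.63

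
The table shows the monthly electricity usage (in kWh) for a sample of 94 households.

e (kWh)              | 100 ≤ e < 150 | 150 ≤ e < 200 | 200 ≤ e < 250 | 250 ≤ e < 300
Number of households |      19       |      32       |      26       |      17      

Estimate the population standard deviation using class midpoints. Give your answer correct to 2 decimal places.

50.30

Midpoints: 125, 175, 225, 275
n = 94, Σfm = 18500, mean = 196.8085
Σfm² = 3878750
Σf(m − x̄)² = Σfm² − (Σfm)²/n = 3878750 − 18500²/94 = 237792.5532
Population variance = 237792.5532 / 94 = 2529.7080
Standard deviation = √2529.7080 = 50.2962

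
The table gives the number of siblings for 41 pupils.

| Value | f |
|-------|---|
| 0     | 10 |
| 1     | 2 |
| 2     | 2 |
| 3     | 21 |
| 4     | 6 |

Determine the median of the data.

Cumulative frequencies: 10, 12, 14, 35, 41
n = 41, so the median is the value in position (n+1)/2 = 21.
Position 21 falls at value 3.

3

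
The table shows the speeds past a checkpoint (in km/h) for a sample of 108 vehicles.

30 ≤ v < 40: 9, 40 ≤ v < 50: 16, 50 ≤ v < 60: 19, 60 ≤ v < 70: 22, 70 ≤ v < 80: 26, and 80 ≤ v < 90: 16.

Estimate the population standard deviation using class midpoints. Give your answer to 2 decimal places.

Midpoints: 35, 45, 55, 65, 75, 85
n = 108, Σfm = 6820, mean = 63.1481
Σfm² = 455700
Σf(m − x̄)² = Σfm² − (Σfm)²/n = 455700 − 6820²/108 = 25029.6296
Population variance = 25029.6296 / 108 = 231.7558
Standard deviation = √231.7558 = 15.2235

15.22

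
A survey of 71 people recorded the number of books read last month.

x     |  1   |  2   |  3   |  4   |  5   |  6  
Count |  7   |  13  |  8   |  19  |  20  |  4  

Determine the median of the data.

4

Cumulative frequencies: 7, 20, 28, 47, 67, 71
n = 71, so the median is the value in position (n+1)/2 = 36.
Position 36 falls at value 4.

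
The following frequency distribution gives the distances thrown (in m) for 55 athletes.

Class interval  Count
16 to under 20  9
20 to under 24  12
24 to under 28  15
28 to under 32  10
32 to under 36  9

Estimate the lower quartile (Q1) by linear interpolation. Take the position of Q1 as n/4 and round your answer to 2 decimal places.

Cumulative frequencies: 9, 21, 36, 46, 55
n = 55; position = n/4 = 13.75.
This falls in the class 20 to under 24: L = 20, F = 9, f = 12, h = 4.
Lower quartile ≈ 20 + ((13.75 − 9) / 12) × 4 = 21.5833

21.58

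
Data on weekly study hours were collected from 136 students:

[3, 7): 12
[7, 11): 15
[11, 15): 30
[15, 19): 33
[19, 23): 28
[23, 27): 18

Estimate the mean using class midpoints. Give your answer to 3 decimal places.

Midpoints: 5, 9, 13, 17, 21, 25
Σfm = 12×5 + 15×9 + 30×13 + 33×17 + 28×21 + 18×25 = 2184
n = Σf = 136
Mean = 2184 / 136 = 16.0588

16.059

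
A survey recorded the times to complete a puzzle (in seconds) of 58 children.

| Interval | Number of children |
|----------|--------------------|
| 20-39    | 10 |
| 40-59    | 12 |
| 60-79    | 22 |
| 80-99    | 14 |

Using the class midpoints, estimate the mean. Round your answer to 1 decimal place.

63.3

Midpoints: 29.5, 49.5, 69.5, 89.5
Σfm = 10×29.5 + 12×49.5 + 22×69.5 + 14×89.5 = 3671
n = Σf = 58
Mean = 3671 / 58 = 63.2931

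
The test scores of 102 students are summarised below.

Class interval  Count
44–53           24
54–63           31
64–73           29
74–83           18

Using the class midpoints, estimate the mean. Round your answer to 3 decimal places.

62.520

Midpoints: 48.5, 58.5, 68.5, 78.5
Σfm = 24×48.5 + 31×58.5 + 29×68.5 + 18×78.5 = 6377
n = Σf = 102
Mean = 6377 / 102 = 62.5196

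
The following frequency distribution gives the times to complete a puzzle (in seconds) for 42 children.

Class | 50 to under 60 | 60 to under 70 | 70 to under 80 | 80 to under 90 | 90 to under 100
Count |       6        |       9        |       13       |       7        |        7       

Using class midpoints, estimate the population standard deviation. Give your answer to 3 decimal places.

Midpoints: 55, 65, 75, 85, 95
n = 42, Σfm = 3150, mean = 75.0000
Σfm² = 243050
Σf(m − x̄)² = Σfm² − (Σfm)²/n = 243050 − 3150²/42 = 6800.0000
Population variance = 6800.0000 / 42 = 161.9048
Standard deviation = √161.9048 = 12.7242

12.724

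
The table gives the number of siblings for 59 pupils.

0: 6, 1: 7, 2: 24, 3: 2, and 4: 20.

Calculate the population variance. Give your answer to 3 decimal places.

Values: 0, 1, 2, 3, 4
n = 59, Σfx = 141, mean = 2.3898
Σfx² = 441
Σf(x − x̄)² = Σfx² − (Σfx)²/n = 441 − 141²/59 = 104.0339
Population variance = 104.0339 / 59 = 1.7633

1.763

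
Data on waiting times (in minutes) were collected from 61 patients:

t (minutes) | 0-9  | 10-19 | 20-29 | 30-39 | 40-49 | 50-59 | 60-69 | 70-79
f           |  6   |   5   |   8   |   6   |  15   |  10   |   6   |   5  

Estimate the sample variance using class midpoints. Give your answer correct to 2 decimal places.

414.26

Midpoints: 4.5, 14.5, 24.5, 34.5, 44.5, 54.5, 64.5, 74.5
n = 61, Σfm = 2474.5, mean = 40.5656
Σfm² = 125235.25
Σf(m − x̄)² = Σfm² − (Σfm)²/n = 125235.25 − 2474.5²/61 = 24855.7377
Sample variance = 24855.7377 / 60 = 414.2623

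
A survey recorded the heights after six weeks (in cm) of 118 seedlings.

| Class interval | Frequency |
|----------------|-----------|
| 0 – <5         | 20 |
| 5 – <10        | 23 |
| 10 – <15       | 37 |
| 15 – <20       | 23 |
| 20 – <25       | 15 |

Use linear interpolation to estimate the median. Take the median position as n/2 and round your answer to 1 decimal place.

Cumulative frequencies: 20, 43, 80, 103, 118
n = 118; position = n/2 = 59.
This falls in the class 10 – <15: L = 10, F = 43, f = 37, h = 5.
Median ≈ 10 + ((59 − 43) / 37) × 5 = 12.1622

12.2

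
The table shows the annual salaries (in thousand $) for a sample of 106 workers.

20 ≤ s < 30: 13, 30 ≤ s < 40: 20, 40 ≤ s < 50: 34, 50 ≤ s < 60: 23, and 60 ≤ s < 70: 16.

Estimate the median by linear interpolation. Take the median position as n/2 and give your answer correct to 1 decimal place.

Cumulative frequencies: 13, 33, 67, 90, 106
n = 106; position = n/2 = 53.
This falls in the class 40 ≤ s < 50: L = 40, F = 33, f = 34, h = 10.
Median ≈ 40 + ((53 − 33) / 34) × 10 = 45.8824

45.9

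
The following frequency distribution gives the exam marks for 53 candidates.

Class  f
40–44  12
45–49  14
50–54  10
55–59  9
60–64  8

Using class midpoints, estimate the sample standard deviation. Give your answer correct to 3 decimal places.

6.927

Midpoints: 42, 47, 52, 57, 62
n = 53, Σfm = 2691, mean = 50.7736
Σfm² = 139127
Σf(m − x̄)² = Σfm² − (Σfm)²/n = 139127 − 2691²/53 = 2495.2830
Sample variance = 2495.2830 / 52 = 47.9862
Standard deviation = √47.9862 = 6.9272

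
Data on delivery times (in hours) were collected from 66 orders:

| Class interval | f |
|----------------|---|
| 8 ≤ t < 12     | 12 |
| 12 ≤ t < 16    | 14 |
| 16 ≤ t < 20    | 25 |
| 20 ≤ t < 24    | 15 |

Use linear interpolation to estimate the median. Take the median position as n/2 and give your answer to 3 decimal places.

Cumulative frequencies: 12, 26, 51, 66
n = 66; position = n/2 = 33.
This falls in the class 16 ≤ t < 20: L = 16, F = 26, f = 25, h = 4.
Median ≈ 16 + ((33 − 26) / 25) × 4 = 17.1200

17.120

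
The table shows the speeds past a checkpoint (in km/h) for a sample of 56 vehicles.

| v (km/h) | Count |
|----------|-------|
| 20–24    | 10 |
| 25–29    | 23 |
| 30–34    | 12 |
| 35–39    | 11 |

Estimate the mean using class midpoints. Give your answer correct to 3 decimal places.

29.143

Midpoints: 22, 27, 32, 37
Σfm = 10×22 + 23×27 + 12×32 + 11×37 = 1632
n = Σf = 56
Mean = 1632 / 56 = 29.1429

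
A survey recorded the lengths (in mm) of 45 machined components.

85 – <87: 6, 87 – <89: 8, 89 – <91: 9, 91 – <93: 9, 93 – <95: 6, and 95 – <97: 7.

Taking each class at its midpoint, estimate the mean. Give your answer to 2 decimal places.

Midpoints: 86, 88, 90, 92, 94, 96
Σfm = 6×86 + 8×88 + 9×90 + 9×92 + 6×94 + 7×96 = 4094
n = Σf = 45
Mean = 4094 / 45 = 90.9778

90.98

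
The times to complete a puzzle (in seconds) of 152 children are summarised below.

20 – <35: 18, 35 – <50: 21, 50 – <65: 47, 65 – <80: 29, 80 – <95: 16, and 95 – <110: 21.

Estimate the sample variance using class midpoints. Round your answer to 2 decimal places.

514.77

Midpoints: 27.5, 42.5, 57.5, 72.5, 87.5, 102.5
n = 152, Σfm = 9745, mean = 64.1118
Σfm² = 702500
Σf(m − x̄)² = Σfm² − (Σfm)²/n = 702500 − 9745²/152 = 77730.0987
Sample variance = 77730.0987 / 151 = 514.7689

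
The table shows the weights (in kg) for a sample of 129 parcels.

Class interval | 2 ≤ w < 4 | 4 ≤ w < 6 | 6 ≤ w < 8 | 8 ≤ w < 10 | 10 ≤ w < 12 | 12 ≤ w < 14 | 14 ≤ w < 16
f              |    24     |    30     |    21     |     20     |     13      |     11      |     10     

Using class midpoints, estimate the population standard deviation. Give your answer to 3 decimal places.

Midpoints: 3, 5, 7, 9, 11, 13, 15
n = 129, Σfm = 985, mean = 7.6357
Σfm² = 9297
Σf(m − x̄)² = Σfm² − (Σfm)²/n = 9297 − 985²/129 = 1775.8760
Population variance = 1775.8760 / 129 = 13.7665
Standard deviation = √13.7665 = 3.7103

3.710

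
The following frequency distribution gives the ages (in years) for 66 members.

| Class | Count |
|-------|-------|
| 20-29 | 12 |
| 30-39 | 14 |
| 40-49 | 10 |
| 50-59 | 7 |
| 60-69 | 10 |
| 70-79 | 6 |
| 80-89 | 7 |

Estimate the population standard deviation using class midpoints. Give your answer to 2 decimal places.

19.71

Midpoints: 24.5, 34.5, 44.5, 54.5, 64.5, 74.5, 84.5
n = 66, Σfm = 3287, mean = 49.8030
Σfm² = 189346.5
Σf(m − x̄)² = Σfm² − (Σfm)²/n = 189346.5 − 3287²/66 = 25643.9394
Population variance = 25643.9394 / 66 = 388.5445
Standard deviation = √388.5445 = 19.7115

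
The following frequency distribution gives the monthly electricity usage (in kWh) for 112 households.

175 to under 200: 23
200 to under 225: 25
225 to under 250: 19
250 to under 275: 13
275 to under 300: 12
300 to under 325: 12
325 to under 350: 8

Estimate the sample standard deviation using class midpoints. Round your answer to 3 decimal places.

Midpoints: 187.5, 212.5, 237.5, 262.5, 287.5, 312.5, 337.5
n = 112, Σfm = 27450, mean = 245.0893
Σfm² = 6980000
Σf(m − x̄)² = Σfm² − (Σfm)²/n = 6980000 − 27450²/112 = 252299.1071
Sample variance = 252299.1071 / 111 = 2272.9649
Standard deviation = √2272.9649 = 47.6756

47.676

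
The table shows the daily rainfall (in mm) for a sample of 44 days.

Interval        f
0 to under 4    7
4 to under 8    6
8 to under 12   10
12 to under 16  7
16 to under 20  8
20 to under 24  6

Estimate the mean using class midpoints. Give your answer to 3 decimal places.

Midpoints: 2, 6, 10, 14, 18, 22
Σfm = 7×2 + 6×6 + 10×10 + 7×14 + 8×18 + 6×22 = 524
n = Σf = 44
Mean = 524 / 44 = 11.9091

11.909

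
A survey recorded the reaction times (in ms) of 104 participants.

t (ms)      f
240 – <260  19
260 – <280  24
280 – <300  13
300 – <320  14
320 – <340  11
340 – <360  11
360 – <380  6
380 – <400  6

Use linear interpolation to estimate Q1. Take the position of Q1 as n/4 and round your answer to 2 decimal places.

Cumulative frequencies: 19, 43, 56, 70, 81, 92, 98, 104
n = 104; position = n/4 = 26.
This falls in the class 260 – <280: L = 260, F = 19, f = 24, h = 20.
Lower quartile ≈ 260 + ((26 − 19) / 24) × 20 = 265.8333

265.83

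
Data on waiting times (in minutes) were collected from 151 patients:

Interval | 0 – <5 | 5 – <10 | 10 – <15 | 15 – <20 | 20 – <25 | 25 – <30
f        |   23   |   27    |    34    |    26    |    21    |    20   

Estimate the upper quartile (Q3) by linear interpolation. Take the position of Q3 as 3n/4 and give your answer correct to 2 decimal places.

20.77

Cumulative frequencies: 23, 50, 84, 110, 131, 151
n = 151; position = 3n/4 = 113.25.
This falls in the class 20 – <25: L = 20, F = 110, f = 21, h = 5.
Upper quartile ≈ 20 + ((113.25 − 110) / 21) × 5 = 20.7738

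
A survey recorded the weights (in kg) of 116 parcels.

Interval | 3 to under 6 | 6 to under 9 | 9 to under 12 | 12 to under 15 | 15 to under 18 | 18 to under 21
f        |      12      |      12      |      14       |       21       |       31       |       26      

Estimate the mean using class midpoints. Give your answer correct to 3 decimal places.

Midpoints: 4.5, 7.5, 10.5, 13.5, 16.5, 19.5
Σfm = 12×4.5 + 12×7.5 + 14×10.5 + 21×13.5 + 31×16.5 + 26×19.5 = 1593
n = Σf = 116
Mean = 1593 / 116 = 13.7328

13.733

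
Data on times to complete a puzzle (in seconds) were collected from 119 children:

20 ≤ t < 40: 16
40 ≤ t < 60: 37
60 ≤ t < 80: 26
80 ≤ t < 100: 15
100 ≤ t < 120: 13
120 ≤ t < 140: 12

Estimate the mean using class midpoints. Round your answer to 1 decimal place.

Midpoints: 30, 50, 70, 90, 110, 130
Σfm = 16×30 + 37×50 + 26×70 + 15×90 + 13×110 + 12×130 = 8490
n = Σf = 119
Mean = 8490 / 119 = 71.3445

71.3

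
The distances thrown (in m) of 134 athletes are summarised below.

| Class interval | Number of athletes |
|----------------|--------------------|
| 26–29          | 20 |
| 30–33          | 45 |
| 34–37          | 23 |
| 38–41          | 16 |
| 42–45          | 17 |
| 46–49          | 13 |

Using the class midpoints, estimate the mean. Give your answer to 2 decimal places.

Midpoints: 27.5, 31.5, 35.5, 39.5, 43.5, 47.5
Σfm = 20×27.5 + 45×31.5 + 23×35.5 + 16×39.5 + 17×43.5 + 13×47.5 = 4773
n = Σf = 134
Mean = 4773 / 134 = 35.6194

35.62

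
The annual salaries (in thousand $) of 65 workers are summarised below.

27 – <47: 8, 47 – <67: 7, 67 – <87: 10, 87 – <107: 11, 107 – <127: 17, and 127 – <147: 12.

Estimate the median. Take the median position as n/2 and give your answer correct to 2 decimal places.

100.64

Cumulative frequencies: 8, 15, 25, 36, 53, 65
n = 65; position = n/2 = 32.5.
This falls in the class 87 – <107: L = 87, F = 25, f = 11, h = 20.
Median ≈ 87 + ((32.5 − 25) / 11) × 20 = 100.6364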